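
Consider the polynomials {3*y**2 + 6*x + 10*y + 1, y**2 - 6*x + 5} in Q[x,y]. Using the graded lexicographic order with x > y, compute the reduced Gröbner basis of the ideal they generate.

G = {y**2 + 5/2*y + 3/2, x + 5/12*y - 7/12}

f_1 = 3*y**2 + 6*x + 10*y + 1, LT = y**2.
f_2 = y**2 - 6*x + 5, LT = y**2.

S(f_1,f_2): lcm = y**2. S = 8*x + 10/3*y - 14/3.
  leading term x: no divisor's leading term divides it; move 8*x to the remainder.
  leading term y: no divisor's leading term divides it; move 10/3*y to the remainder.
  leading term 1: no divisor's leading term divides it; move -14/3 to the remainder.
  remainder 8*x + 10/3*y - 14/3 ≠ 0; add g_3 = 8*x + 10/3*y - 14/3 to the basis.

The other S-polynomials (S(f_1,g_3), S(f_2,g_3)) all reduce to 0 modulo the current basis, so we have a Gröbner basis.
Inter-reduce: drop elements whose leading term is divisible by another's, tail-reduce, and make monic.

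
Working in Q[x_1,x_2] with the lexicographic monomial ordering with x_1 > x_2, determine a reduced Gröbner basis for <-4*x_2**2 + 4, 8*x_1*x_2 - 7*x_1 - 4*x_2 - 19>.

G = {x_1 - 12*x_2 - 11, x_2**2 - 1}

f_1 = -4*x_2**2 + 4, LT = x_2**2.
f_2 = 8*x_1*x_2 - 7*x_1 - 4*x_2 - 19, LT = x_1*x_2.

S(f_1,f_2): lcm = x_1*x_2**2. S = 7/8*x_1*x_2 - x_1 + 1/2*x_2**2 + 19/8*x_2.
  leading term x_1*x_2: subtract (7/64)·f_2 from 7/8*x_1*x_2 - x_1 + 1/2*x_2**2 + 19/8*x_2 → -15/64*x_1 + 1/2*x_2**2 + 45/16*x_2 + 133/64
  leading term x_1: no divisor's leading term divides it; move -15/64*x_1 to the remainder.
  leading term x_2**2: subtract (-1/8)·f_1 from 1/2*x_2**2 + 45/16*x_2 + 133/64 → 45/16*x_2 + 165/64
  leading term x_2: no divisor's leading term divides it; move 45/16*x_2 to the remainder.
  leading term 1: no divisor's leading term divides it; move 165/64 to the remainder.
  remainder -15/64*x_1 + 45/16*x_2 + 165/64 ≠ 0; add g_3 = -15/64*x_1 + 45/16*x_2 + 165/64 to the basis.

The other S-polynomials (S(f_1,g_3), S(f_2,g_3)) all reduce to 0 modulo the current basis, so we have a Gröbner basis.
Inter-reduce: drop elements whose leading term is divisible by another's, tail-reduce, and make monic.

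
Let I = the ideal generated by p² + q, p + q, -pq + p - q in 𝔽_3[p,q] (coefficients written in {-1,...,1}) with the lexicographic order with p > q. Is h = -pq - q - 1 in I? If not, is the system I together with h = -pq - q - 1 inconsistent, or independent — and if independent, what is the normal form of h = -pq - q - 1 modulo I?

First compute the reduced Gröbner basis of I by Buchberger's algorithm.
f_1 = p² + q, LT = p².
f_2 = p + q, LT = p.
f_3 = -pq + p - q, LT = pq.

S(f_1,f_2): lcm = p². S = -pq + q.
  leading term pq: subtract (-q)·f_2 from -pq + q → q² + q
  leading term q²: no divisor's leading term divides it; move q² to the remainder.
  leading term q: no divisor's leading term divides it; move q to the remainder.
  remainder q² + q ≠ 0; add k_4 = q² + q to the basis.

The other S-polynomials (S(f_1,f_3), S(f_2,f_3), S(f_1,k_4), S(f_2,k_4), S(f_3,k_4)) all reduce to 0 modulo the current basis, so we have a Gröbner basis.
Inter-reduce: drop elements whose leading term is divisible by another's, tail-reduce, and make monic.
Reduced Gröbner basis: {p + q, q² + q}.
Label its elements g_1 = p + q, g_2 = q² + q.

Reduce h = -pq - q - 1 modulo G:
  leading term pq: subtract (-q)·g_1 from -pq - q - 1 → q² - q - 1
  leading term q²: subtract (1)·g_2 from q² - q - 1 → q - 1
  leading term q: no divisor's leading term divides it; move q to the remainder.
  leading term 1: no divisor's leading term divides it; move -1 to the remainder.
  normal form = q - 1.
The normal form is nonzero, so h ∉ I. Since h minus its normal form lies in I, I + (h) = I + (r) where r = q - 1; decide whether this ideal is the whole ring.
Run Buchberger on G together with r (pairs among the g_i already reduce to 0 since G is a Gröbner basis):
g_1 = p + q, LT = p.
g_2 = q² + q, LT = q².
r = q - 1, LT = q.

S(g_2,r): lcm = q². S = -q.
  leading term q: subtract (-1)·r from -q → -1
  leading term 1: no divisor's leading term divides it; move -1 to the remainder.
  remainder -1 ≠ 0; add m_4 = -1 to the basis.

The other S-polynomials (S(g_1,g_2), S(g_1,r), S(g_1,m_4), S(g_2,m_4), S(r,m_4)) all reduce to 0 modulo the current basis, so we have a Gröbner basis.
Inter-reduce: drop elements whose leading term is divisible by another's, tail-reduce, and make monic.
Reduced Gröbner basis: {1}.
The reduced Gröbner basis of I + (h) is {1}: the ideal is the whole ring, so the enlarged system has no common solution — adjoining h is inconsistent.

Adjoining -pq - q - 1 makes the ideal the whole ring: the system is inconsistent.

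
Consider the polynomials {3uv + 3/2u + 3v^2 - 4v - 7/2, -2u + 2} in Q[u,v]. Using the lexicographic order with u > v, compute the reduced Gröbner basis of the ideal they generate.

G = {u - 1, v^2 - 1/3v - 2/3}

f_1 = 3uv + 3/2u + 3v^2 - 4v - 7/2, LT = uv.
f_2 = -2u + 2, LT = u.

S(f_1,f_2): lcm = uv. S = 1/2u + v^2 - 1/3v - 7/6.
  reduce S modulo (f_1, f_2):
  remainder v^2 - 1/3v - 2/3 ≠ 0; add g_3 = v^2 - 1/3v - 2/3 to the basis.

The other S-polynomials (S(f_1,g_3), S(f_2,g_3)) all reduce to 0 modulo the current basis, so we have a Gröbner basis.
Inter-reduce: drop elements whose leading term is divisible by another's, tail-reduce, and make monic.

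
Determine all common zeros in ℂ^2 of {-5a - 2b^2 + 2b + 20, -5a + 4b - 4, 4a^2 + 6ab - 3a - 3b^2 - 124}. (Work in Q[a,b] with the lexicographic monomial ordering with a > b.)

Compute a lex Gröbner basis by Buchberger's algorithm.
f_1 = -5a - 2b^2 + 2b + 20, LT = a.
f_2 = -5a + 4b - 4, LT = a.
f_3 = 4a^2 + 6ab - 3a - 3b^2 - 124, LT = a^2.

S(f_1,f_2): lcm = a. S = 2/5b^2 + 2/5b - 24/5.
  leading term b^2: no divisor's leading term divides it; move 2/5b^2 to the remainder.
  leading term b: no divisor's leading term divides it; move 2/5b to the remainder.
  leading term 1: no divisor's leading term divides it; move -24/5 to the remainder.
  remainder 2/5b^2 + 2/5b - 24/5 ≠ 0; add h_4 = 2/5b^2 + 2/5b - 24/5 to the basis.

S(f_1,f_3): lcm = a^2. S = 2/5ab^2 - 19/10ab - 13/4a + 3/4b^2 + 31.
  leading term ab^2: subtract (-2/25b^2)·f_1 from 2/5ab^2 - 19/10ab - 13/4a + 3/4b^2 + 31 → -19/10ab - 13/4a - 4/25b^4 + 4/25b^3 + 47/20b^2 + 31
  leading term ab: subtract (19/50b)·f_1 from -19/10ab - 13/4a - 4/25b^4 + 4/25b^3 + 47/20b^2 + 31 → -13/4a - 4/25b^4 + 23/25b^3 + 159/100b^2 - 38/5b + 31
  leading term a: subtract (13/20)·f_1 from -13/4a - 4/25b^4 + 23/25b^3 + 159/100b^2 - 38/5b + 31 → -4/25b^4 + 23/25b^3 + 289/100b^2 - 89/10b + 18
  leading term b^4: subtract (-2/5b^2)·h_4 from -4/25b^4 + 23/25b^3 + 289/100b^2 - 89/10b + 18 → 27/25b^3 + 97/100b^2 - 89/10b + 18
  leading term b^3: subtract (27/10b)·h_4 from 27/25b^3 + 97/100b^2 - 89/10b + 18 → -11/100b^2 + 203/50b + 18
  leading term b^2: subtract (-11/40)·h_4 from -11/100b^2 + 203/50b + 18 → 417/100b + 417/25
  leading term b: no divisor's leading term divides it; move 417/100b to the remainder.
  leading term 1: no divisor's leading term divides it; move 417/25 to the remainder.
  remainder 417/100b + 417/25 ≠ 0; add h_5 = 417/100b + 417/25 to the basis.

The other S-polynomials (S(f_2,f_3), S(f_1,h_4), S(f_2,h_4), S(f_3,h_4), S(f_1,h_5), S(f_2,h_5), S(f_3,h_5), S(h_4,h_5)) all reduce to 0 modulo the current basis, so we have a Gröbner basis.
Inter-reduce: drop elements whose leading term is divisible by another's, tail-reduce, and make monic.
Reduced Gröbner basis: {a + 4, b + 4}.

From the last basis element, b + 4 = 0, so b takes values in {-4}. Each choice, substituted upward through the basis, yields the corresponding point(s) of the solution set.
  b = -4: the earlier basis element becomes a + 4 = 0, giving a = -4 — point (-4, -4).
Each listed point satisfies every original equation (direct substitution).

{(-4, -4)}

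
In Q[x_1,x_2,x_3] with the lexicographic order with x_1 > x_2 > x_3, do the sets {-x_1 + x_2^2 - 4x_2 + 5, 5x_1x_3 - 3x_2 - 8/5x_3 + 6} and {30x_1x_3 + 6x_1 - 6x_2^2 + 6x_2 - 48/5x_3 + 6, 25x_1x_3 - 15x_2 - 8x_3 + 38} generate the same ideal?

For a fixed monomial order, each ideal has a unique reduced Gröbner basis; comparing bases decides equality.
Buchberger on the first generating set:
f_1 = -x_1 + x_2^2 - 4x_2 + 5, LT = x_1.
f_2 = 5x_1x_3 - 3x_2 - 8/5x_3 + 6, LT = x_1x_3.

S(f_1,f_2): lcm = x_1x_3. S = -x_2^2x_3 + 4x_2x_3 + 3/5x_2 - 117/25x_3 - 6/5.
  reduce S modulo (f_1, f_2):
  remainder -x_2^2x_3 + 4x_2x_3 + 3/5x_2 - 117/25x_3 - 6/5 ≠ 0; add g_3 = -x_2^2x_3 + 4x_2x_3 + 3/5x_2 - 117/25x_3 - 6/5 to the basis.

The other S-polynomials (S(f_1,g_3), S(f_2,g_3)) all reduce to 0 modulo the current basis, so we have a Gröbner basis.
Inter-reduce: drop elements whose leading term is divisible by another's, tail-reduce, and make monic.
Reduced Gröbner basis: {x_1 - x_2^2 + 4x_2 - 5, x_2^2x_3 - 4x_2x_3 - 3/5x_2 + 117/25x_3 + 6/5}.

Buchberger on the second generating set:
h_1 = 30x_1x_3 + 6x_1 - 6x_2^2 + 6x_2 - 48/5x_3 + 6, LT = x_1x_3.
h_2 = 25x_1x_3 - 15x_2 - 8x_3 + 38, LT = x_1x_3.

S(h_1,h_2): lcm = x_1x_3. S = 1/5x_1 - 1/5x_2^2 + 4/5x_2 - 33/25.
  reduce S modulo (h_1, h_2):
  remainder 1/5x_1 - 1/5x_2^2 + 4/5x_2 - 33/25 ≠ 0; add k_3 = 1/5x_1 - 1/5x_2^2 + 4/5x_2 - 33/25 to the basis.

S(h_1,k_3): lcm = x_1x_3. S = 1/5x_1 + x_2^2x_3 - 1/5x_2^2 - 4x_2x_3 + 1/5x_2 + 157/25x_3 + 1/5.
  reduce S modulo (h_1, h_2, k_3):
  remainder x_2^2x_3 - 4x_2x_3 - 3/5x_2 + 157/25x_3 + 38/25 ≠ 0; add k_4 = x_2^2x_3 - 4x_2x_3 - 3/5x_2 + 157/25x_3 + 38/25 to the basis.

The other S-polynomials (S(h_2,k_3), S(h_1,k_4), S(h_2,k_4), S(k_3,k_4)) all reduce to 0 modulo the current basis, so we have a Gröbner basis.
Inter-reduce: drop elements whose leading term is divisible by another's, tail-reduce, and make monic.
Reduced Gröbner basis: {x_1 - x_2^2 + 4x_2 - 33/5, x_2^2x_3 - 4x_2x_3 - 3/5x_2 + 157/25x_3 + 38/25}.

These differ, so the ideals are not equal.

No, the ideals differ.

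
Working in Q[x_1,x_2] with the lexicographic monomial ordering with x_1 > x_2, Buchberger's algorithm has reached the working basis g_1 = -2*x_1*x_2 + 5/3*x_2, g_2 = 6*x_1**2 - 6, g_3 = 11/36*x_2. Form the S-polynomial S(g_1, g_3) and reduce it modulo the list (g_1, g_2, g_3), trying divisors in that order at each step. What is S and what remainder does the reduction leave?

S(g_1, g_3) = -5/6*x_2; remainder on division = 0.

lcm(LM(g_1), LM(g_3)) = x_1*x_2.
S = (lcm/LT(g_1))·g_1 − (lcm/LT(g_3))·g_3 = -5/6*x_2.
Reduce S modulo (g_1, g_2, g_3) in that order:
  leading term x_2: subtract (-30/11)·g_3 from -5/6*x_2 → 0
The remainder is 0, so this S-polynomial contributes no new basis element.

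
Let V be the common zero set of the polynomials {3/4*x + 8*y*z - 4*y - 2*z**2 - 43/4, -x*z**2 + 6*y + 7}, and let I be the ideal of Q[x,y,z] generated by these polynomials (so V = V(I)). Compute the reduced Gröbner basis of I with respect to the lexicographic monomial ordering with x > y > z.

f_1 = 3/4*x + 8*y*z - 4*y - 2*z**2 - 43/4, LT = x.
f_2 = -x*z**2 + 6*y + 7, LT = x*z**2.

S(f_1,f_2): lcm = x*z**2. S = 32/3*y*z**3 - 16/3*y*z**2 + 6*y - 8/3*z**4 - 43/3*z**2 + 7.
  reduce S modulo (f_1, f_2):
  remainder 32/3*y*z**3 - 16/3*y*z**2 + 6*y - 8/3*z**4 - 43/3*z**2 + 7 ≠ 0; add g_3 = 32/3*y*z**3 - 16/3*y*z**2 + 6*y - 8/3*z**4 - 43/3*z**2 + 7 to the basis.

The other S-polynomials (S(f_1,g_3), S(f_2,g_3)) all reduce to 0 modulo the current basis, so we have a Gröbner basis.
Inter-reduce: drop elements whose leading term is divisible by another's, tail-reduce, and make monic.

G = {x + 32/3*y*z - 16/3*y - 8/3*z**2 - 43/3, y*z**3 - 1/2*y*z**2 + 9/16*y - 1/4*z**4 - 43/32*z**2 + 21/32}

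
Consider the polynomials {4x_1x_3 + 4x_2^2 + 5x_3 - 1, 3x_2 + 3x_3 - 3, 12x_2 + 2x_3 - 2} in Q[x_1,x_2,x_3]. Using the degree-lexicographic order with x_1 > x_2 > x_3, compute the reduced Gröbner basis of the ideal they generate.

Buchberger's algorithm terminates because the ascending chain of leading-term ideals stabilizes.

f_1 = 4x_1x_3 + 4x_2^2 + 5x_3 - 1, LT = x_1x_3.
f_2 = 3x_2 + 3x_3 - 3, LT = x_2.
f_3 = 12x_2 + 2x_3 - 2, LT = x_2.

S(f_2,f_3): lcm = x_2. S = 5/6x_3 - 5/6.
  leading term x_3: no divisor's leading term divides it; move 5/6x_3 to the remainder.
  leading term 1: no divisor's leading term divides it; move -5/6 to the remainder.
  remainder 5/6x_3 - 5/6 ≠ 0; add g_4 = 5/6x_3 - 5/6 to the basis.

S(f_1,g_4): lcm = x_1x_3. S = x_2^2 + x_1 + 5/4x_3 - 1/4.
  leading term x_2^2: subtract (1/3x_2)·f_2 from x_2^2 + x_1 + 5/4x_3 - 1/4 → -x_2x_3 + x_1 + x_2 + 5/4x_3 - 1/4
  leading term x_2x_3: subtract (-1/3x_3)·f_2 from -x_2x_3 + x_1 + x_2 + 5/4x_3 - 1/4 → x_3^2 + x_1 + x_2 + 1/4x_3 - 1/4
  leading term x_3^2: subtract (6/5x_3)·g_4 from x_3^2 + x_1 + x_2 + 1/4x_3 - 1/4 → x_1 + x_2 + 5/4x_3 - 1/4
  leading term x_1: no divisor's leading term divides it; move x_1 to the remainder.
  leading term x_2: subtract (1/3)·f_2 from x_2 + 5/4x_3 - 1/4 → 1/4x_3 + 3/4
  leading term x_3: subtract (3/10)·g_4 from 1/4x_3 + 3/4 → 1
  leading term 1: no divisor's leading term divides it; move 1 to the remainder.
  remainder x_1 + 1 ≠ 0; add g_5 = x_1 + 1 to the basis.

The other S-polynomials (S(f_1,f_2), S(f_1,f_3), S(f_2,g_4), S(f_3,g_4), S(f_1,g_5), S(f_2,g_5), S(f_3,g_5), S(g_4,g_5)) all reduce to 0 modulo the current basis, so we have a Gröbner basis.
Inter-reduce: drop elements whose leading term is divisible by another's, tail-reduce, and make monic.

G = {x_1 + 1, x_2, x_3 - 1}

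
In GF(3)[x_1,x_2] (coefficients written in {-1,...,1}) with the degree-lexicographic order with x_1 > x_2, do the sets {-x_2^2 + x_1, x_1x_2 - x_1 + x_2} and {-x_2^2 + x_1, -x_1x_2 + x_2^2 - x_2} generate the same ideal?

For a fixed monomial order, each ideal has a unique reduced Gröbner basis; comparing bases decides equality.
Buchberger on the first generating set:
f_1 = -x_2^2 + x_1, LT = x_2^2.
f_2 = x_1x_2 - x_1 + x_2, LT = x_1x_2.

S(f_1,f_2): lcm = x_1x_2^2. S = -x_1^2 + x_1x_2 - x_2^2.
  leading term x_1^2: no divisor's leading term divides it; move -x_1^2 to the remainder.
  leading term x_1x_2: subtract (1)·f_2 from x_1x_2 - x_2^2 → -x_2^2 + x_1 - x_2
  leading term x_2^2: subtract (1)·f_1 from -x_2^2 + x_1 - x_2 → -x_2
  leading term x_2: no divisor's leading term divides it; move -x_2 to the remainder.
  remainder -x_1^2 - x_2 ≠ 0; add g_3 = -x_1^2 - x_2 to the basis.

The other S-polynomials (S(f_1,g_3), S(f_2,g_3)) all reduce to 0 modulo the current basis, so we have a Gröbner basis.
Inter-reduce: drop elements whose leading term is divisible by another's, tail-reduce, and make monic.
Reduced Gröbner basis: {x_1^2 + x_2, x_1x_2 - x_1 + x_2, x_2^2 - x_1}.

Buchberger on the second generating set:
h_1 = -x_2^2 + x_1, LT = x_2^2.
h_2 = -x_1x_2 + x_2^2 - x_2, LT = x_1x_2.

S(h_1,h_2): lcm = x_1x_2^2. S = x_2^3 - x_1^2 - x_2^2.
  leading term x_2^3: subtract (-x_2)·h_1 from x_2^3 - x_1^2 - x_2^2 → -x_1^2 + x_1x_2 - x_2^2
  leading term x_1^2: no divisor's leading term divides it; move -x_1^2 to the remainder.
  leading term x_1x_2: subtract (-1)·h_2 from x_1x_2 - x_2^2 → -x_2
  leading term x_2: no divisor's leading term divides it; move -x_2 to the remainder.
  remainder -x_1^2 - x_2 ≠ 0; add k_3 = -x_1^2 - x_2 to the basis.

The other S-polynomials (S(h_1,k_3), S(h_2,k_3)) all reduce to 0 modulo the current basis, so we have a Gröbner basis.
Inter-reduce: drop elements whose leading term is divisible by another's, tail-reduce, and make monic.
Reduced Gröbner basis: {x_1^2 + x_2, x_1x_2 - x_1 + x_2, x_2^2 - x_1}.

These coincide, so the ideals are equal.
The choice of monomial ordering does not affect the verdict — as long as both bases are computed under the same ordering, their equality decides ideal equality.

Yes, the ideals are equal.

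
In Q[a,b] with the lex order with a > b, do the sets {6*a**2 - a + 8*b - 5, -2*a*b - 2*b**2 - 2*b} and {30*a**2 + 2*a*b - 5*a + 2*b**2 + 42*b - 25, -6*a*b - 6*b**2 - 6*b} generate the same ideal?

Since reduced Gröbner bases are canonical representatives of ideals under a given ordering, it suffices to compute and compare them.
Buchberger on the first generating set:
f_1 = 6*a**2 - a + 8*b - 5, LT = a**2.
f_2 = -2*a*b - 2*b**2 - 2*b, LT = a*b.

S(f_1,f_2): lcm = a**2*b. S = -a*b**2 - 7/6*a*b + 4/3*b**2 - 5/6*b.
  leading term a*b**2: subtract (1/2*b)·f_2 from -a*b**2 - 7/6*a*b + 4/3*b**2 - 5/6*b → -7/6*a*b + b**3 + 7/3*b**2 - 5/6*b
  leading term a*b: subtract (7/12)·f_2 from -7/6*a*b + b**3 + 7/3*b**2 - 5/6*b → b**3 + 7/2*b**2 + 1/3*b
  leading term b**3: no divisor's leading term divides it; move b**3 to the remainder.
  leading term b**2: no divisor's leading term divides it; move 7/2*b**2 to the remainder.
  leading term b: no divisor's leading term divides it; move 1/3*b to the remainder.
  remainder b**3 + 7/2*b**2 + 1/3*b ≠ 0; add g_3 = b**3 + 7/2*b**2 + 1/3*b to the basis.

The other S-polynomials (S(f_1,g_3), S(f_2,g_3)) all reduce to 0 modulo the current basis, so we have a Gröbner basis.
Inter-reduce: drop elements whose leading term is divisible by another's, tail-reduce, and make monic.
Reduced Gröbner basis: {a**2 - 1/6*a + 4/3*b - 5/6, a*b + b**2 + b, b**3 + 7/2*b**2 + 1/3*b}.

Buchberger on the second generating set:
h_1 = 30*a**2 + 2*a*b - 5*a + 2*b**2 + 42*b - 25, LT = a**2.
h_2 = -6*a*b - 6*b**2 - 6*b, LT = a*b.

S(h_1,h_2): lcm = a**2*b. S = -14/15*a*b**2 - 7/6*a*b + 1/15*b**3 + 7/5*b**2 - 5/6*b.
  leading term a*b**2: subtract (7/45*b)·h_2 from -14/15*a*b**2 - 7/6*a*b + 1/15*b**3 + 7/5*b**2 - 5/6*b → -7/6*a*b + b**3 + 7/3*b**2 - 5/6*b
  leading term a*b: subtract (7/36)·h_2 from -7/6*a*b + b**3 + 7/3*b**2 - 5/6*b → b**3 + 7/2*b**2 + 1/3*b
  leading term b**3: no divisor's leading term divides it; move b**3 to the remainder.
  leading term b**2: no divisor's leading term divides it; move 7/2*b**2 to the remainder.
  leading term b: no divisor's leading term divides it; move 1/3*b to the remainder.
  remainder b**3 + 7/2*b**2 + 1/3*b ≠ 0; add k_3 = b**3 + 7/2*b**2 + 1/3*b to the basis.

The other S-polynomials (S(h_1,k_3), S(h_2,k_3)) all reduce to 0 modulo the current basis, so we have a Gröbner basis.
Inter-reduce: drop elements whose leading term is divisible by another's, tail-reduce, and make monic.
Reduced Gröbner basis: {a**2 - 1/6*a + 4/3*b - 5/6, a*b + b**2 + b, b**3 + 7/2*b**2 + 1/3*b}.

The two bases agree; hence the ideals are identical.

Yes, the ideals are equal.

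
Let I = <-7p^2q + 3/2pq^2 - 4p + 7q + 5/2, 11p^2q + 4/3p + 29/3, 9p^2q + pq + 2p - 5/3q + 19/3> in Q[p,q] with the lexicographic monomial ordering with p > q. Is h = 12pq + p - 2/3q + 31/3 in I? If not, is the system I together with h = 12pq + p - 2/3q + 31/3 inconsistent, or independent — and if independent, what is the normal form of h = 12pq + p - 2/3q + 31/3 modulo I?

12pq + p - 2/3q + 31/3 lies in I (it reduces to 0).

First compute the reduced Gröbner basis of I by Buchberger's algorithm.
f_1 = -7p^2q + 3/2pq^2 - 4p + 7q + 5/2, LT = p^2q.
f_2 = 11p^2q + 4/3p + 29/3, LT = p^2q.
f_3 = 9p^2q + pq + 2p - 5/3q + 19/3, LT = p^2q.

S(f_1,f_2): lcm = p^2q. S = -3/14pq^2 + 104/231p - q - 571/462.
  reduce S modulo (f_1, f_2, f_3):
  remainder -3/14pq^2 + 104/231p - q - 571/462 ≠ 0; add k_4 = -3/14pq^2 + 104/231p - q - 571/462 to the basis.

S(f_1,f_3): lcm = p^2q. S = -3/14pq^2 - 1/9pq + 22/63p - 22/27q - 401/378.
  reduce S modulo (f_1, f_2, f_3, k_4):
  remainder -1/9pq - 10/99p + 5/27q + 52/297 ≠ 0; add k_5 = -1/9pq - 10/99p + 5/27q + 52/297 to the basis.

S(f_1,k_4): lcm = p^2q^2. S = 208/99p^2 - 3/14pq^3 - 86/21pq - 571/99p - q^2 - 5/14q.
  reduce S modulo (f_1, f_2, f_3, k_4, k_5):
  remainder 208/99p^2 - 1781/1089p - 221/33q - 2600/363 ≠ 0; add k_6 = 208/99p^2 - 1781/1089p - 221/33q - 2600/363 to the basis.

S(f_3,k_4): lcm = p^2q^2. S = 208/99p^2 + 1/9pq^2 - 40/9pq - 571/99p - 5/27q^2 + 19/27q.
  reduce S modulo (f_1, f_2, f_3, k_4, k_5, k_6):
  remainder 1388/9801p - 5/27q^2 - 52/99q - 4721/9801 ≠ 0; add k_7 = 1388/9801p - 5/27q^2 - 52/99q - 4721/9801 to the basis.

S(f_1,k_5): lcm = p^2q. S = -10/11p^2 - 3/14pq^2 + 5/3pq + 496/231p - q - 5/14.
  reduce S modulo (f_1, f_2, f_3, k_4, k_5, k_6, k_7):
  remainder -7635/11104q^2 - 25861/12492q - 138173/99936 ≠ 0; add k_8 = -7635/11104q^2 - 25861/12492q - 138173/99936 to the basis.

S(f_1,k_6): lcm = p^2q. S = -3/14pq^2 + 137/176pq + 4/7p + 51/16q^2 + 53/22q - 5/14.
  reduce S modulo (f_1, f_2, f_3, k_4, k_5, k_6, k_7, k_8):
  remainder -5229763/1099440q - 5229763/1099440 ≠ 0; add k_9 = -5229763/1099440q - 5229763/1099440 to the basis.

The other S-polynomials (S(f_2,f_3), S(f_2,k_4), S(f_2,k_5), S(f_3,k_5), S(k_4,k_5), S(f_2,k_6), S(f_3,k_6), S(k_4,k_6), S(k_5,k_6), S(f_1,k_7), S(f_2,k_7), S(f_3,k_7), S(k_4,k_7), S(k_5,k_7), S(k_6,k_7), S(f_1,k_8), S(f_2,k_8), S(f_3,k_8), S(k_4,k_8), S(k_5,k_8), S(k_6,k_8), S(k_7,k_8), S(f_1,k_9), S(f_2,k_9), S(f_3,k_9), S(k_4,k_9), S(k_5,k_9), S(k_6,k_9), S(k_7,k_9), S(k_8,k_9)) all reduce to 0 modulo the current basis, so we have a Gröbner basis.
Inter-reduce: drop elements whose leading term is divisible by another's, tail-reduce, and make monic.
Reduced Gröbner basis: {p - 1, q + 1}.
Label its elements g_1 = p - 1, g_2 = q + 1.

Reduce h = 12pq + p - 2/3q + 31/3 modulo G:
  leading term pq: subtract (12q)·g_1 from 12pq + p - 2/3q + 31/3 → p + 34/3q + 31/3
  leading term p: subtract (1)·g_1 from p + 34/3q + 31/3 → 34/3q + 34/3
  leading term q: subtract (34/3)·g_2 from 34/3q + 34/3 → 0
  normal form = 0.
Since the normal form is 0, h ∈ I.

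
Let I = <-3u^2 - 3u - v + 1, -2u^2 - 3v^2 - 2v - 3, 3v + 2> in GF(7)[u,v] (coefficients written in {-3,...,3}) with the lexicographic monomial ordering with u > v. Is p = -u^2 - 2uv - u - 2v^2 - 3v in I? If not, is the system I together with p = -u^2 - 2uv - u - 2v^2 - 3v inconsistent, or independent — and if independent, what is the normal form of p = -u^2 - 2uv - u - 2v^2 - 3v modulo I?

First compute the reduced Gröbner basis of I by Buchberger's algorithm.
f_1 = -3u^2 - 3u - v + 1, LT = u^2.
f_2 = -2u^2 - 3v^2 - 2v - 3, LT = u^2.
f_3 = 3v + 2, LT = v.

S(f_1,f_2): lcm = u^2. S = u + 2v^2 - 3v - 3.
  leading term u: no divisor's leading term divides it; move u to the remainder.
  leading term v^2: subtract (3v)·f_3 from 2v^2 - 3v - 3 → -2v - 3
  leading term v: subtract (-3)·f_3 from -2v - 3 → 3
  leading term 1: no divisor's leading term divides it; move 3 to the remainder.
  remainder u + 3 ≠ 0; add h_4 = u + 3 to the basis.

The other S-polynomials (S(f_1,f_3), S(f_2,f_3), S(f_1,h_4), S(f_2,h_4), S(f_3,h_4)) all reduce to 0 modulo the current basis, so we have a Gröbner basis.
Inter-reduce: drop elements whose leading term is divisible by another's, tail-reduce, and make monic.
Reduced Gröbner basis: {u + 3, v + 3}.
Label its elements g_1 = u + 3, g_2 = v + 3.

Reduce p = -u^2 - 2uv - u - 2v^2 - 3v modulo G:
  leading term u^2: subtract (-u)·g_1 from -u^2 - 2uv - u - 2v^2 - 3v → -2uv + 2u - 2v^2 - 3v
  leading term uv: subtract (-2v)·g_1 from -2uv + 2u - 2v^2 - 3v → 2u - 2v^2 + 3v
  leading term u: subtract (2)·g_1 from 2u - 2v^2 + 3v → -2v^2 + 3v + 1
  leading term v^2: subtract (-2v)·g_2 from -2v^2 + 3v + 1 → 2v + 1
  leading term v: subtract (2)·g_2 from 2v + 1 → 2
  leading term 1: no divisor's leading term divides it; move 2 to the remainder.
  normal form = 2.
The normal form is nonzero, so p ∉ I. Since p minus its normal form lies in I, I + (p) = I + (r) where r = 2; decide whether this ideal is the whole ring.
Here r = 2 is a nonzero constant, hence a unit: 1 ∈ I + (p), the Gröbner basis of I + (p) is {1}, and the enlarged system has no common solution — adjoining p is inconsistent.

Adjoining -u^2 - 2uv - u - 2v^2 - 3v makes the ideal the whole ring: the system is inconsistent.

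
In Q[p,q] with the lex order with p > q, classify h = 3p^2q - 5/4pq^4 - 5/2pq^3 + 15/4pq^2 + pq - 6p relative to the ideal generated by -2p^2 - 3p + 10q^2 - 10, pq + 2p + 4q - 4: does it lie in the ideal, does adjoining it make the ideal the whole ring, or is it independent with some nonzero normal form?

First compute the reduced Gröbner basis of I by Buchberger's algorithm.
f_1 = -2p^2 - 3p + 10q^2 - 10, LT = p^2.
f_2 = pq + 2p + 4q - 4, LT = pq.

S(f_1,f_2): lcm = p^2q. S = -2p^2 - 5/2pq + 4p - 5q^3 + 5q.
  leading term p^2: subtract (1)·f_1 from -2p^2 - 5/2pq + 4p - 5q^3 + 5q → -5/2pq + 7p - 5q^3 - 10q^2 + 5q + 10
  leading term pq: subtract (-5/2)·f_2 from -5/2pq + 7p - 5q^3 - 10q^2 + 5q + 10 → 12p - 5q^3 - 10q^2 + 15q
  leading term p: no divisor's leading term divides it; move 12p to the remainder.
  leading term q^3: no divisor's leading term divides it; move -5q^3 to the remainder.
  leading term q^2: no divisor's leading term divides it; move -10q^2 to the remainder.
  leading term q: no divisor's leading term divides it; move 15q to the remainder.
  remainder 12p - 5q^3 - 10q^2 + 15q ≠ 0; add k_3 = 12p - 5q^3 - 10q^2 + 15q to the basis.

S(f_2,k_3): lcm = pq. S = 2p + 5/12q^4 + 5/6q^3 - 5/4q^2 + 4q - 4.
  leading term p: subtract (1/6)·k_3 from 2p + 5/12q^4 + 5/6q^3 - 5/4q^2 + 4q - 4 → 5/12q^4 + 5/3q^3 + 5/12q^2 + 3/2q - 4
  leading term q^4: no divisor's leading term divides it; move 5/12q^4 to the remainder.
  leading term q^3: no divisor's leading term divides it; move 5/3q^3 to the remainder.
  leading term q^2: no divisor's leading term divides it; move 5/12q^2 to the remainder.
  leading term q: no divisor's leading term divides it; move 3/2q to the remainder.
  leading term 1: no divisor's leading term divides it; move -4 to the remainder.
  remainder 5/12q^4 + 5/3q^3 + 5/12q^2 + 3/2q - 4 ≠ 0; add k_4 = 5/12q^4 + 5/3q^3 + 5/12q^2 + 3/2q - 4 to the basis.

The other S-polynomials (S(f_1,k_3), S(f_1,k_4), S(f_2,k_4), S(k_3,k_4)) all reduce to 0 modulo the current basis, so we have a Gröbner basis.
Inter-reduce: drop elements whose leading term is divisible by another's, tail-reduce, and make monic.
Reduced Gröbner basis: {p - 5/12q^3 - 5/6q^2 + 5/4q, q^4 + 4q^3 + q^2 + 18/5q - 48/5}.
Label its elements g_1 = p - 5/12q^3 - 5/6q^2 + 5/4q, g_2 = q^4 + 4q^3 + q^2 + 18/5q - 48/5.

Reduce h = 3p^2q - 5/4pq^4 - 5/2pq^3 + 15/4pq^2 + pq - 6p modulo G:
  leading term p^2q: subtract (3pq)·g_1 from 3p^2q - 5/4pq^4 - 5/2pq^3 + 15/4pq^2 + pq - 6p → pq - 6p
  leading term pq: subtract (q)·g_1 from pq - 6p → -6p + 5/12q^4 + 5/6q^3 - 5/4q^2
  leading term p: subtract (-6)·g_1 from -6p + 5/12q^4 + 5/6q^3 - 5/4q^2 → 5/12q^4 - 5/3q^3 - 25/4q^2 + 15/2q
  leading term q^4: subtract (5/12)·g_2 from 5/12q^4 - 5/3q^3 - 25/4q^2 + 15/2q → -10/3q^3 - 20/3q^2 + 6q + 4
  leading term q^3: no divisor's leading term divides it; move -10/3q^3 to the remainder.
  leading term q^2: no divisor's leading term divides it; move -20/3q^2 to the remainder.
  leading term q: no divisor's leading term divides it; move 6q to the remainder.
  leading term 1: no divisor's leading term divides it; move 4 to the remainder.
  normal form = -10/3q^3 - 20/3q^2 + 6q + 4.
The normal form is nonzero, so h ∉ I. Since h minus its normal form lies in I, I + (h) = I + (r) where r = -10/3q^3 - 20/3q^2 + 6q + 4; decide whether this ideal is the whole ring.
Run Buchberger on G together with r (pairs among the g_i already reduce to 0 since G is a Gröbner basis):
g_1 = p - 5/12q^3 - 5/6q^2 + 5/4q, LT = p.
g_2 = q^4 + 4q^3 + q^2 + 18/5q - 48/5, LT = q^4.
r = -10/3q^3 - 20/3q^2 + 6q + 4, LT = q^3.

S(g_2,r): lcm = q^4. S = 2q^3 + 14/5q^2 + 24/5q - 48/5.
  leading term q^3: subtract (-3/5)·r from 2q^3 + 14/5q^2 + 24/5q - 48/5 → -6/5q^2 + 42/5q - 36/5
  leading term q^2: no divisor's leading term divides it; move -6/5q^2 to the remainder.
  leading term q: no divisor's leading term divides it; move 42/5q to the remainder.
  leading term 1: no divisor's leading term divides it; move -36/5 to the remainder.
  remainder -6/5q^2 + 42/5q - 36/5 ≠ 0; add m_4 = -6/5q^2 + 42/5q - 36/5 to the basis.

S(g_2,m_4): lcm = q^4. S = 11q^3 - 5q^2 + 18/5q - 48/5.
  leading term q^3: subtract (-33/10)·r from 11q^3 - 5q^2 + 18/5q - 48/5 → -27q^2 + 117/5q + 18/5
  leading term q^2: subtract (45/2)·m_4 from -27q^2 + 117/5q + 18/5 → -828/5q + 828/5
  leading term q: no divisor's leading term divides it; move -828/5q to the remainder.
  leading term 1: no divisor's leading term divides it; move 828/5 to the remainder.
  remainder -828/5q + 828/5 ≠ 0; add m_5 = -828/5q + 828/5 to the basis.

The other S-polynomials (S(g_1,g_2), S(g_1,r), S(g_1,m_4), S(r,m_4), S(g_1,m_5), S(g_2,m_5), S(r,m_5), S(m_4,m_5)) all reduce to 0 modulo the current basis, so we have a Gröbner basis.
Inter-reduce: drop elements whose leading term is divisible by another's, tail-reduce, and make monic.
Reduced Gröbner basis: {p, q - 1}.
The reduced Gröbner basis of I + (h) is {p, q - 1} ≠ {1}, a proper ideal, so the enlarged system stays consistent: h is independent of I, with normal form -10/3q^3 - 20/3q^2 + 6q + 4.

Ideal membership is decidable via reduction modulo a Gröbner basis.

3p^2q - 5/4pq^4 - 5/2pq^3 + 15/4pq^2 + pq - 6p is independent of I; its normal form modulo I is -10/3q^3 - 20/3q^2 + 6q + 4.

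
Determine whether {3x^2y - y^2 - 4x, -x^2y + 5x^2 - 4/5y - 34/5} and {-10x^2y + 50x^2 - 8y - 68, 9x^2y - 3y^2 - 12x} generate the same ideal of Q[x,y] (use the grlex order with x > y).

Yes, the ideals are equal.

Since reduced Gröbner bases are canonical representatives of ideals under a given ordering, it suffices to compute and compare them.
Buchberger on the first generating set:
f_1 = 3x^2y - y^2 - 4x, LT = x^2y.
f_2 = -x^2y + 5x^2 - 4/5y - 34/5, LT = x^2y.

S(f_1,f_2): lcm = x^2y. S = 5x^2 - 1/3y^2 - 4/3x - 4/5y - 34/5.
  reduce S modulo (f_1, f_2):
  remainder 5x^2 - 1/3y^2 - 4/3x - 4/5y - 34/5 ≠ 0; add g_3 = 5x^2 - 1/3y^2 - 4/3x - 4/5y - 34/5 to the basis.

S(f_1,g_3): lcm = x^2y. S = 1/15y^3 + 4/15xy - 13/75y^2 - 4/3x + 34/25y.
  reduce S modulo (f_1, f_2, g_3):
  remainder 1/15y^3 + 4/15xy - 13/75y^2 - 4/3x + 34/25y ≠ 0; add g_4 = 1/15y^3 + 4/15xy - 13/75y^2 - 4/3x + 34/25y to the basis.

The other S-polynomials (S(f_2,g_3), S(f_1,g_4), S(f_2,g_4), S(g_3,g_4)) all reduce to 0 modulo the current basis, so we have a Gröbner basis.
Inter-reduce: drop elements whose leading term is divisible by another's, tail-reduce, and make monic.
Reduced Gröbner basis: {y^3 + 4xy - 13/5y^2 - 20x + 102/5y, x^2 - 1/15y^2 - 4/15x - 4/25y - 34/25}.

Buchberger on the second generating set:
h_1 = -10x^2y + 50x^2 - 8y - 68, LT = x^2y.
h_2 = 9x^2y - 3y^2 - 12x, LT = x^2y.

S(h_1,h_2): lcm = x^2y. S = -5x^2 + 1/3y^2 + 4/3x + 4/5y + 34/5.
  reduce S modulo (h_1, h_2):
  remainder -5x^2 + 1/3y^2 + 4/3x + 4/5y + 34/5 ≠ 0; add k_3 = -5x^2 + 1/3y^2 + 4/3x + 4/5y + 34/5 to the basis.

S(h_1,k_3): lcm = x^2y. S = 1/15y^3 - 5x^2 + 4/15xy + 4/25y^2 + 54/25y + 34/5.
  reduce S modulo (h_1, h_2, k_3):
  remainder 1/15y^3 + 4/15xy - 13/75y^2 - 4/3x + 34/25y ≠ 0; add k_4 = 1/15y^3 + 4/15xy - 13/75y^2 - 4/3x + 34/25y to the basis.

The other S-polynomials (S(h_2,k_3), S(h_1,k_4), S(h_2,k_4), S(k_3,k_4)) all reduce to 0 modulo the current basis, so we have a Gröbner basis.
Inter-reduce: drop elements whose leading term is divisible by another's, tail-reduce, and make monic.
Reduced Gröbner basis: {y^3 + 4xy - 13/5y^2 - 20x + 102/5y, x^2 - 1/15y^2 - 4/15x - 4/25y - 34/25}.

These coincide, so the ideals are equal.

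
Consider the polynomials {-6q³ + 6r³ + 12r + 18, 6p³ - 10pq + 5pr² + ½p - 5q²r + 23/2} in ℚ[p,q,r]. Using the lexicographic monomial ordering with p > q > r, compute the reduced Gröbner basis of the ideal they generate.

G = {p³ - 5/3pq + ⅚pr² + 1/12p - ⅚q²r + 23/12, q³ - r³ - 2r - 3}

f_1 = -6q³ + 6r³ + 12r + 18, LT = q³.
f_2 = 6p³ - 10pq + 5pr² + ½p - 5q²r + 23/2, LT = p³.

S(f_1,f_2): leading monomials are coprime, so the S-polynomial reduces to 0 (Buchberger's first criterion).
Every S-polynomial of the final basis reduces to 0, so we have a Gröbner basis.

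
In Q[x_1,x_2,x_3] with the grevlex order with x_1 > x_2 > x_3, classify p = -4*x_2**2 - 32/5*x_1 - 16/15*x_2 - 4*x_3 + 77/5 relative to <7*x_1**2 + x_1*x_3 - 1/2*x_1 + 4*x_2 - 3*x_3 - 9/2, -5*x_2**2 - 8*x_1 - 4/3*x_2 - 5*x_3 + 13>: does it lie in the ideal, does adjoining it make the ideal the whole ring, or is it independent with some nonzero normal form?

Adjoining -4*x_2**2 - 32/5*x_1 - 16/15*x_2 - 4*x_3 + 77/5 makes the ideal the whole ring: the system is inconsistent.

First compute the reduced Gröbner basis of I by Buchberger's algorithm.
f_1 = 7*x_1**2 + x_1*x_3 - 1/2*x_1 + 4*x_2 - 3*x_3 - 9/2, LT = x_1**2.
f_2 = -5*x_2**2 - 8*x_1 - 4/3*x_2 - 5*x_3 + 13, LT = x_2**2.

The S-polynomials (S(f_1,f_2)) all reduce to 0 modulo the current basis, so we have a Gröbner basis.
Inter-reduce: drop elements whose leading term is divisible by another's, tail-reduce, and make monic.
Reduced Gröbner basis: {x_1**2 + 1/7*x_1*x_3 - 1/14*x_1 + 4/7*x_2 - 3/7*x_3 - 9/14, x_2**2 + 8/5*x_1 + 4/15*x_2 + x_3 - 13/5}.
Label its elements g_1 = x_1**2 + 1/7*x_1*x_3 - 1/14*x_1 + 4/7*x_2 - 3/7*x_3 - 9/14, g_2 = x_2**2 + 8/5*x_1 + 4/15*x_2 + x_3 - 13/5.

Reduce p = -4*x_2**2 - 32/5*x_1 - 16/15*x_2 - 4*x_3 + 77/5 modulo G:
  leading term x_2**2: subtract (-4)·g_2 from -4*x_2**2 - 32/5*x_1 - 16/15*x_2 - 4*x_3 + 77/5 → 5
  leading term 1: no divisor's leading term divides it; move 5 to the remainder.
  normal form = 5.
The normal form is nonzero, so p ∉ I. Since p minus its normal form lies in I, I + (p) = I + (r) where r = 5; decide whether this ideal is the whole ring.
Here r = 5 is a nonzero constant, hence a unit: 1 ∈ I + (p), the Gröbner basis of I + (p) is {1}, and the enlarged system has no common solution — adjoining p is inconsistent.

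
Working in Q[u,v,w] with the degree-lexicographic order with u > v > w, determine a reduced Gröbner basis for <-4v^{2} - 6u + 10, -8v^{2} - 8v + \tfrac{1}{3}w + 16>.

f_1 = -4v^{2} - 6u + 10, LT = v^{2}.
f_2 = -8v^{2} - 8v + \tfrac{1}{3}w + 16, LT = v^{2}.

S(f_1,f_2): lcm = v^{2}. S = \tfrac{3}{2}u - v + \tfrac{1}{24}w - \tfrac{1}{2}.
  leading term u: no divisor's leading term divides it; move \tfrac{3}{2}u to the remainder.
  leading term v: no divisor's leading term divides it; move -v to the remainder.
  leading term w: no divisor's leading term divides it; move \tfrac{1}{24}w to the remainder.
  leading term 1: no divisor's leading term divides it; move -\tfrac{1}{2} to the remainder.
  remainder \tfrac{3}{2}u - v + \tfrac{1}{24}w - \tfrac{1}{2} ≠ 0; add g_3 = \tfrac{3}{2}u - v + \tfrac{1}{24}w - \tfrac{1}{2} to the basis.

S(f_1,g_3): leading monomials are coprime, so the S-polynomial reduces to 0 (Buchberger's first criterion).
S(f_2,g_3): leading monomials are coprime, so the S-polynomial reduces to 0 (Buchberger's first criterion).
Every S-polynomial of the final basis reduces to 0, so we have a Gröbner basis.
Inter-reduce: drop elements whose leading term is divisible by another's, tail-reduce, and make monic.

G = {v^{2} + v - \tfrac{1}{24}w - 2, u - \tfrac{2}{3}v + \tfrac{1}{36}w - \tfrac{1}{3}}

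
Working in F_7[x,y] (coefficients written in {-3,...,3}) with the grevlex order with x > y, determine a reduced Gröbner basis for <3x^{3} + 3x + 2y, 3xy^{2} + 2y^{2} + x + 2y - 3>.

G = {y^{4} + 3xy + 3y^{2} - 2x + 3y + 2, x^{3} + x + 3y, x^{2}y - y^{3} - 3x^{2} - 3xy + 3y^{2} + 2x - 2y - 1, xy^{2} + 3y^{2} - 2x + 3y - 1}

f_1 = 3x^{3} + 3x + 2y, LT = x^{3}.
f_2 = 3xy^{2} + 2y^{2} + x + 2y - 3, LT = xy^{2}.

S(f_1,f_2): lcm = x^{3}y^{2}. S = -3x^{2}y^{2} + 2x^{3} - 3x^{2}y + xy^{2} + 3y^{3} + x^{2}.
  reduce S modulo (f_1, f_2):
  remainder -3x^{2}y + 3y^{3} + 2x^{2} + 2xy - 2y^{2} + x - y + 3 ≠ 0; add g_3 = -3x^{2}y + 3y^{3} + 2x^{2} + 2xy - 2y^{2} + x - y + 3 to the basis.

S(f_2,g_3): lcm = x^{2}y^{2}. S = y^{4} + 3x^{2}y - xy^{2} - 3y^{3} - 2x^{2} + xy + 2y^{2} - x + y.
  reduce S modulo (f_1, f_2, g_3):
  remainder y^{4} + 3xy + 3y^{2} - 2x + 3y + 2 ≠ 0; add g_4 = y^{4} + 3xy + 3y^{2} - 2x + 3y + 2 to the basis.

The other S-polynomials (S(f_1,g_3), S(f_1,g_4), S(f_2,g_4), S(g_3,g_4)) all reduce to 0 modulo the current basis, so we have a Gröbner basis.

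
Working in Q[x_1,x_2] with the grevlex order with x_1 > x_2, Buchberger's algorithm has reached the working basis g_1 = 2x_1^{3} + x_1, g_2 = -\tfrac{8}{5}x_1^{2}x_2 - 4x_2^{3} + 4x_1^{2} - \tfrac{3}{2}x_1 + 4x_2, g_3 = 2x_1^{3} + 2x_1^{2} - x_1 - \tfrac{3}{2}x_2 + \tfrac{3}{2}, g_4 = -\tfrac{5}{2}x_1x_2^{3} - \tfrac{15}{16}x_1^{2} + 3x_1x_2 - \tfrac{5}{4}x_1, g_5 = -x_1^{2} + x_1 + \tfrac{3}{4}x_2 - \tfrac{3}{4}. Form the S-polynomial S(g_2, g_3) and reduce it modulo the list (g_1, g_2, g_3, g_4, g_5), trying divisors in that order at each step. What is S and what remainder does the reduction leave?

lcm(LM(g_2), LM(g_3)) = x_1^{3}x_2.
S = (lcm/LT(g_2))·g_2 − (lcm/LT(g_3))·g_3 = \tfrac{5}{2}x_1x_2^{3} - \tfrac{5}{2}x_1^{3} - x_1^{2}x_2 + \tfrac{15}{16}x_1^{2} - 2x_1x_2 + \tfrac{3}{4}x_2^{2} - \tfrac{3}{4}x_2.
Reduce S modulo (g_1, g_2, g_3, g_4, g_5) in that order:
  leading term x_1x_2^{3}: subtract (-1)·g_4 from \tfrac{5}{2}x_1x_2^{3} - \tfrac{5}{2}x_1^{3} - x_1^{2}x_2 + \tfrac{15}{16}x_1^{2} - 2x_1x_2 + \tfrac{3}{4}x_2^{2} - \tfrac{3}{4}x_2 → -\tfrac{5}{2}x_1^{3} - x_1^{2}x_2 + x_1x_2 + \tfrac{3}{4}x_2^{2} - \tfrac{5}{4}x_1 - \tfrac{3}{4}x_2
  leading term x_1^{3}: subtract (-\tfrac{5}{4})·g_1 from -\tfrac{5}{2}x_1^{3} - x_1^{2}x_2 + x_1x_2 + \tfrac{3}{4}x_2^{2} - \tfrac{5}{4}x_1 - \tfrac{3}{4}x_2 → -x_1^{2}x_2 + x_1x_2 + \tfrac{3}{4}x_2^{2} - \tfrac{3}{4}x_2
  leading term x_1^{2}x_2: subtract (\tfrac{5}{8})·g_2 from -x_1^{2}x_2 + x_1x_2 + \tfrac{3}{4}x_2^{2} - \tfrac{3}{4}x_2 → \tfrac{5}{2}x_2^{3} - \tfrac{5}{2}x_1^{2} + x_1x_2 + \tfrac{3}{4}x_2^{2} + \tfrac{15}{16}x_1 - \tfrac{13}{4}x_2
  leading term x_2^{3}: no divisor's leading term divides it; move \tfrac{5}{2}x_2^{3} to the remainder.
  leading term x_1^{2}: subtract (\tfrac{5}{2})·g_5 from -\tfrac{5}{2}x_1^{2} + x_1x_2 + \tfrac{3}{4}x_2^{2} + \tfrac{15}{16}x_1 - \tfrac{13}{4}x_2 → x_1x_2 + \tfrac{3}{4}x_2^{2} - \tfrac{25}{16}x_1 - \tfrac{41}{8}x_2 + \tfrac{15}{8}
  leading term x_1x_2: no divisor's leading term divides it; move x_1x_2 to the remainder.
  leading term x_2^{2}: no divisor's leading term divides it; move \tfrac{3}{4}x_2^{2} to the remainder.
  leading term x_1: no divisor's leading term divides it; move -\tfrac{25}{16}x_1 to the remainder.
  leading term x_2: no divisor's leading term divides it; move -\tfrac{41}{8}x_2 to the remainder.
  leading term 1: no divisor's leading term divides it; move \tfrac{15}{8} to the remainder.
The remainder \tfrac{5}{2}x_2^{3} + x_1x_2 + \tfrac{3}{4}x_2^{2} - \tfrac{25}{16}x_1 - \tfrac{41}{8}x_2 + \tfrac{15}{8} is nonzero, so it would be added as the next basis element.

S(g_2, g_3) = \tfrac{5}{2}x_1x_2^{3} - \tfrac{5}{2}x_1^{3} - x_1^{2}x_2 + \tfrac{15}{16}x_1^{2} - 2x_1x_2 + \tfrac{3}{4}x_2^{2} - \tfrac{3}{4}x_2; remainder on division = \tfrac{5}{2}x_2^{3} + x_1x_2 + \tfrac{3}{4}x_2^{2} - \tfrac{25}{16}x_1 - \tfrac{41}{8}x_2 + \tfrac{15}{8}.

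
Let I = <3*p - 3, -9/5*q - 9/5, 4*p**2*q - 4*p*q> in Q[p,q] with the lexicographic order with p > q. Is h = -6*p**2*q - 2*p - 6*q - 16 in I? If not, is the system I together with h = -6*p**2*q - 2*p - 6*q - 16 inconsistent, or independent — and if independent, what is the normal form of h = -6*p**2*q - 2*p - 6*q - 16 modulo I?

Adjoining -6*p**2*q - 2*p - 6*q - 16 makes the ideal the whole ring: the system is inconsistent.

First compute the reduced Gröbner basis of I by Buchberger's algorithm.
f_1 = 3*p - 3, LT = p.
f_2 = -9/5*q - 9/5, LT = q.
f_3 = 4*p**2*q - 4*p*q, LT = p**2*q.

The S-polynomials (S(f_1,f_2), S(f_1,f_3), S(f_2,f_3)) all reduce to 0 modulo the current basis, so we have a Gröbner basis.
Inter-reduce: drop elements whose leading term is divisible by another's, tail-reduce, and make monic.
Reduced Gröbner basis: {p - 1, q + 1}.
Label its elements g_1 = p - 1, g_2 = q + 1.

Reduce h = -6*p**2*q - 2*p - 6*q - 16 modulo G:
  leading term p**2*q: subtract (-6*p*q)·g_1 from -6*p**2*q - 2*p - 6*q - 16 → -6*p*q - 2*p - 6*q - 16
  leading term p*q: subtract (-6*q)·g_1 from -6*p*q - 2*p - 6*q - 16 → -2*p - 12*q - 16
  leading term p: subtract (-2)·g_1 from -2*p - 12*q - 16 → -12*q - 18
  leading term q: subtract (-12)·g_2 from -12*q - 18 → -6
  leading term 1: no divisor's leading term divides it; move -6 to the remainder.
  normal form = -6.
The normal form is nonzero, so h ∉ I. Since h minus its normal form lies in I, I + (h) = I + (r) where r = -6; decide whether this ideal is the whole ring.
Here r = -6 is a nonzero constant, hence a unit: 1 ∈ I + (h), the Gröbner basis of I + (h) is {1}, and the enlarged system has no common solution — adjoining h is inconsistent.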